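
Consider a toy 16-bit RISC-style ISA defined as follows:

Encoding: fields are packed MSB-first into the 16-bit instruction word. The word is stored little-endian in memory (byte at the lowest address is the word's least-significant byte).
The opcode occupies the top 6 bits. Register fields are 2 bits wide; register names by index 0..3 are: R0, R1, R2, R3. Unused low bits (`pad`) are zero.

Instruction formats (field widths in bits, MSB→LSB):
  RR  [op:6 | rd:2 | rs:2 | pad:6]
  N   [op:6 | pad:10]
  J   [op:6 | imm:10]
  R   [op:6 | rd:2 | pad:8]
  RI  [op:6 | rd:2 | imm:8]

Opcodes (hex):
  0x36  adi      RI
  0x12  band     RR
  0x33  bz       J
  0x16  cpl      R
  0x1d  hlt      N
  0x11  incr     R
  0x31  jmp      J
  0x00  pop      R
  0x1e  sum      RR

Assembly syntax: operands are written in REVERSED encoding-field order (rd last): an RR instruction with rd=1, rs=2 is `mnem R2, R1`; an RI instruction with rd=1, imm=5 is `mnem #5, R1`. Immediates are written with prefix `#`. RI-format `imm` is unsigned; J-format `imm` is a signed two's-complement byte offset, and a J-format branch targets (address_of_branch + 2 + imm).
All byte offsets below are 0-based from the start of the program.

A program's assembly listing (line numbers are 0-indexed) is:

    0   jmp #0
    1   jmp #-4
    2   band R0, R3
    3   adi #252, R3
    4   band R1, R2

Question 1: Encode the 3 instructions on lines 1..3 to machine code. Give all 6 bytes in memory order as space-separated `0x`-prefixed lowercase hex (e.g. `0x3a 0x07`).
line 1 (jmp): pack op=0x31:6|imm=-4:10 = 0xc7fc; little→ fc c7
line 2 (band): pack op=0x12:6|rd=3:2|rs=0:2|pad=0:6 = 0x4b00; little→ 00 4b
line 3 (adi): pack op=0x36:6|rd=3:2|imm=252:8 = 0xdbfc; little→ fc db

0xfc 0xc7 0x00 0x4b 0xfc 0xdb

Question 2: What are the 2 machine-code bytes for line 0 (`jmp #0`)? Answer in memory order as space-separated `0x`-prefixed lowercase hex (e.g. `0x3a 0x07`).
0x00 0xc4

line 0 (jmp): pack op=0x31:6|imm=0:10 = 0xc400; little→ 00 c4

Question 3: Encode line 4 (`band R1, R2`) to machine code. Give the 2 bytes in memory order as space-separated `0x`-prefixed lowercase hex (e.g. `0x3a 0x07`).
0x40 0x4a

4. band fields op=0x12:6|rd=2:2|rs=1:2|pad=0:6 → word 4a40h → 40 4a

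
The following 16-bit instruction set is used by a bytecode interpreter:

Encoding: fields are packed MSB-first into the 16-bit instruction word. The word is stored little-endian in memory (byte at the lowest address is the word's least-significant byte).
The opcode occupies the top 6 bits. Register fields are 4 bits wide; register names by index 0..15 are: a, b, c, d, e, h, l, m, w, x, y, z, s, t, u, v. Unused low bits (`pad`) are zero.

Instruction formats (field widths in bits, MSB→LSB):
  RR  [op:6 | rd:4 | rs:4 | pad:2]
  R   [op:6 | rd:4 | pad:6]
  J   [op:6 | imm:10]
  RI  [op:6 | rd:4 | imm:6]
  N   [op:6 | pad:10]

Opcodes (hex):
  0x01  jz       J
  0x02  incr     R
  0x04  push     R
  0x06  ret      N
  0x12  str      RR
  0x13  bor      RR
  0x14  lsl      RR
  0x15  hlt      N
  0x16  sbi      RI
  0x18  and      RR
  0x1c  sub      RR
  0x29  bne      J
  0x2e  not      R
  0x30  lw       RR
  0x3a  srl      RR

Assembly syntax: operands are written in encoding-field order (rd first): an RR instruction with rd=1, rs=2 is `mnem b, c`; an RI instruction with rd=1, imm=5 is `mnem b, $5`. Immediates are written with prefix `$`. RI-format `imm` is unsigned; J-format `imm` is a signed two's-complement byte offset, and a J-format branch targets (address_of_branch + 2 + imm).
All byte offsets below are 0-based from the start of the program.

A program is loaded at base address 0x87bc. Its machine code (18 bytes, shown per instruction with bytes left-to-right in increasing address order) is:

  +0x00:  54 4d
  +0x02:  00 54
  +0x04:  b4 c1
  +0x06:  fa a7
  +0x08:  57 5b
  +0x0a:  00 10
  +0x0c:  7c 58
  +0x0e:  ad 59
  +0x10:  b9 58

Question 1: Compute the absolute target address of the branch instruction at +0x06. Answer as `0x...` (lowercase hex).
[06] fa a7 → 0xa7fa
  top 6b → 0x29 → bne [J]
  imm@[9:0]=0x3fa (s10→-6) ⇒ $-6
  target = base 0x87bc + off 0x06 + 2 + imm -6 = 0x87be

0x87be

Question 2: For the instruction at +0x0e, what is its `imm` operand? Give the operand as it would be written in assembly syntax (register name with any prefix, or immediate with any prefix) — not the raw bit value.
$45

+0x0e: ad 59 ⇒ word 0x59ad (little)
  top 6b → 0x16 → sbi [RI]
  rd: (w>>6)&0xf=0x6 → l
  imm: (w>>0)&0x3f=0x2d → $45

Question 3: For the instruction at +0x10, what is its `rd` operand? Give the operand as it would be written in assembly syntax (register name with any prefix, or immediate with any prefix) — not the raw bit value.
@+10  little-endian(b9 58) = 0x58b9
  op=0x58b9>>10=0x16 ⇒ sbi (RI)
  [9:6] rd=2 = c
  [5:0] imm=57 = $57

c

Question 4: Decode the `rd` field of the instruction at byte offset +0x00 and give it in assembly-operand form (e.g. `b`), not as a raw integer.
@+00  little-endian(54 4d) = 0x4d54
  top 6b → 0x13 → bor [RR]
  [9:6] rd=5 = h
  [5:2] rs=5 = h

h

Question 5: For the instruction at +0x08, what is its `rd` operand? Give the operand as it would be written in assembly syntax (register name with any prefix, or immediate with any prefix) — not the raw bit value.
t

+0x08: 57 5b ⇒ word 0x5b57 (little)
  op=0x5b57>>10=0x16 ⇒ sbi (RI)
  rd@[9:6]=0xd ⇒ t
  imm@[5:0]=0x17 ⇒ $23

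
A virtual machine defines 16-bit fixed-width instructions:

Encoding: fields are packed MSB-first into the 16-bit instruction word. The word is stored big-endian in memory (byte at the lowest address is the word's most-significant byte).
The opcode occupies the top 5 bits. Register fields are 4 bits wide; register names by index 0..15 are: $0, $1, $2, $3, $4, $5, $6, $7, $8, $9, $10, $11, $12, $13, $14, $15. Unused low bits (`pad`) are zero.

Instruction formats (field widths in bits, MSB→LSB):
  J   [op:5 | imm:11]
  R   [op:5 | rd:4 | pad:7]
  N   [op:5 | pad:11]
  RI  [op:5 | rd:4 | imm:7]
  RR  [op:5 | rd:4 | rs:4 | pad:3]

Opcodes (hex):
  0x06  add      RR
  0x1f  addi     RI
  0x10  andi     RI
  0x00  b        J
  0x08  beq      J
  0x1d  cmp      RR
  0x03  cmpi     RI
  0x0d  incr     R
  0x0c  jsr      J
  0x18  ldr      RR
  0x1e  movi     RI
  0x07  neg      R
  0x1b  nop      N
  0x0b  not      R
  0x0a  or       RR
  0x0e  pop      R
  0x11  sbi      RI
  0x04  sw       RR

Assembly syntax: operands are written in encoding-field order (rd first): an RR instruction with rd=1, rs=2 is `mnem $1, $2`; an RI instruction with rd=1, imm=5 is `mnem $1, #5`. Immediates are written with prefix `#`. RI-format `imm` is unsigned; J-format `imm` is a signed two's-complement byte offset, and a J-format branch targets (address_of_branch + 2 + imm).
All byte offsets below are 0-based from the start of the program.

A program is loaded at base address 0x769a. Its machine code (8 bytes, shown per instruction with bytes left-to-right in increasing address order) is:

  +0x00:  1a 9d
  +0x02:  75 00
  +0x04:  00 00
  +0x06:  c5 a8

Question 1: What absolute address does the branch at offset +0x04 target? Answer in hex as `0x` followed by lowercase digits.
[04] 00 00 → 0x0000
  opcode bits[15:11]=0x0: b/J
  imm: (w>>0)&0x7ff=0x0 → #0
  target = base 0x769a + off 0x04 + 2 + imm 0 = 0x76a0

0x76a0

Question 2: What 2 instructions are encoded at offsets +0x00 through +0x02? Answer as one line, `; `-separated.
@+00  big-endian(1a 9d) = 0x1a9d
  opcode bits[15:11]=0x3: cmpi/RI
  rd: (w>>7)&0xf=0x5 → $5
  imm: (w>>0)&0x7f=0x1d → #29
@+02  big-endian(75 00) = 0x7500
  opcode bits[15:11]=0xe: pop/R
  rd: (w>>7)&0xf=0xa → $10

cmpi $5, #29; pop $10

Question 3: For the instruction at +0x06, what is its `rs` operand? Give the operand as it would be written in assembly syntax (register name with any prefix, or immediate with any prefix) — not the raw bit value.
$5

@+06  big-endian(c5 a8) = 0xc5a8
  opcode bits[15:11]=0x18: ldr/RR
  rd@[10:7]=0xb ⇒ $11
  rs@[6:3]=0x5 ⇒ $5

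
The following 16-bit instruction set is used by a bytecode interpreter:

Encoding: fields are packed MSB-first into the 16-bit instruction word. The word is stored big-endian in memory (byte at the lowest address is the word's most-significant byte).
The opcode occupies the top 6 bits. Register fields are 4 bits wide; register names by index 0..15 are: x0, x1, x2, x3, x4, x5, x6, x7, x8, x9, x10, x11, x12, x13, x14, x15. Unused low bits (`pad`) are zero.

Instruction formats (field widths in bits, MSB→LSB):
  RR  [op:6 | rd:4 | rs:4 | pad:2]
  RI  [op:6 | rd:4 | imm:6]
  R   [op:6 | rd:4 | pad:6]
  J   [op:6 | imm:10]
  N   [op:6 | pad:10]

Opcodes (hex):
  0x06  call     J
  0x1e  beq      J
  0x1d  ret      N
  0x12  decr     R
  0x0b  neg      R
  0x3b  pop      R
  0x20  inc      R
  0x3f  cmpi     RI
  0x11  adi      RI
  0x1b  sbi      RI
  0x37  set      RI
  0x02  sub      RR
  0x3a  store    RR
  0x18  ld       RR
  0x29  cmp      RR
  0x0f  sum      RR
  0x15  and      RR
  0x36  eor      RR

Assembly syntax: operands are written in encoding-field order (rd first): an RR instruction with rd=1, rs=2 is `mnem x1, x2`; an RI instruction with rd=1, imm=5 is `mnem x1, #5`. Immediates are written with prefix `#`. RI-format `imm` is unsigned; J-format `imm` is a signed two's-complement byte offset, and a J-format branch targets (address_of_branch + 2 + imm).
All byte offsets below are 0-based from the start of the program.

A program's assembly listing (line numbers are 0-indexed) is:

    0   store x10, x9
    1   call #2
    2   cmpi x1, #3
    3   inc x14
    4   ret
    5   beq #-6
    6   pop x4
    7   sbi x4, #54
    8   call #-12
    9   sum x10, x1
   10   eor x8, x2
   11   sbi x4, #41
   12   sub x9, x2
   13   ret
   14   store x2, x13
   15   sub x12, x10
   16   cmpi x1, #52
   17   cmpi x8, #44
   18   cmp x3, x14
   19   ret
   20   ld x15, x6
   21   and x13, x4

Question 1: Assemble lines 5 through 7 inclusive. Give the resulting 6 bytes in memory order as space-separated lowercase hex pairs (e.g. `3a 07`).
7b fa ed 00 6d 36

5. beq fields op=0x1e:6|imm=-6:10 → word 7bfah → 7b fa
6. pop fields op=0x3b:6|rd=4:4|pad=0:6 → word ed00h → ed 00
7. sbi fields op=0x1b:6|rd=4:4|imm=54:6 → word 6d36h → 6d 36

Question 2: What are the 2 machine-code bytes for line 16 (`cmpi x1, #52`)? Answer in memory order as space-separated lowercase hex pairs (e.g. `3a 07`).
line 16 (cmpi): pack op=0x3f:6|rd=1:4|imm=52:6 = 0xfc74; big→ fc 74

fc 74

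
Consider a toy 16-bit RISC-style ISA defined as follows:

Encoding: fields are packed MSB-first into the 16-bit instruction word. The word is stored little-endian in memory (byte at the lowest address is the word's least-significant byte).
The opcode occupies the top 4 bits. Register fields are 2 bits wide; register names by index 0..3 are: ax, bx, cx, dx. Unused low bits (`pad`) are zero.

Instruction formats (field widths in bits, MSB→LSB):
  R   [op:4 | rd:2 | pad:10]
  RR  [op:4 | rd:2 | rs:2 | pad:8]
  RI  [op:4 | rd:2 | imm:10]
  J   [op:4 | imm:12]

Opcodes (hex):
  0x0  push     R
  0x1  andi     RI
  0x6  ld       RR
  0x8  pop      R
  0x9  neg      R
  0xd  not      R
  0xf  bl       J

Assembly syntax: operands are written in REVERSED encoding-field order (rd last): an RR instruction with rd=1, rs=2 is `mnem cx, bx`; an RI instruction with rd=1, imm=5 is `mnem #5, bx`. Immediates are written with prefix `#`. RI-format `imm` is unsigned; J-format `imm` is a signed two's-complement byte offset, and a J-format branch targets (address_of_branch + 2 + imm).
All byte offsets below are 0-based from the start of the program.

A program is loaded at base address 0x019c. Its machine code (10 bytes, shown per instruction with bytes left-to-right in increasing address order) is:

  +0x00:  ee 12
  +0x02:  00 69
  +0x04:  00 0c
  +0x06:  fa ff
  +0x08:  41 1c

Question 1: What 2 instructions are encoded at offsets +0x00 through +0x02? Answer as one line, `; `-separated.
+0x00: ee 12 ⇒ word 0x12ee (little)
  top 4b → 0x1 → andi [RI]
  rd: (w>>10)&0x3=0x0 → ax
  imm: (w>>0)&0x3ff=0x2ee → #750
+0x02: 00 69 ⇒ word 0x6900 (little)
  top 4b → 0x6 → ld [RR]
  rd: (w>>10)&0x3=0x2 → cx
  rs: (w>>8)&0x3=0x1 → bx

andi #750, ax; ld bx, cx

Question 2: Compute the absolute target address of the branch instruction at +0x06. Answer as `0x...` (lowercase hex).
0x019e

[06] fa ff → 0xfffa
  top 4b → 0xf → bl [J]
  [11:0] imm=4090 (s12→-6) = #-6
  target = base 0x019c + off 0x06 + 2 + imm -6 = 0x019e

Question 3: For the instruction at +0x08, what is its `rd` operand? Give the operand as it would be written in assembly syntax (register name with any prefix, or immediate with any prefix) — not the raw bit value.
+0x08: 41 1c ⇒ word 0x1c41 (little)
  top 4b → 0x1 → andi [RI]
  rd@[11:10]=0x3 ⇒ dx
  imm@[9:0]=0x41 ⇒ #65

dx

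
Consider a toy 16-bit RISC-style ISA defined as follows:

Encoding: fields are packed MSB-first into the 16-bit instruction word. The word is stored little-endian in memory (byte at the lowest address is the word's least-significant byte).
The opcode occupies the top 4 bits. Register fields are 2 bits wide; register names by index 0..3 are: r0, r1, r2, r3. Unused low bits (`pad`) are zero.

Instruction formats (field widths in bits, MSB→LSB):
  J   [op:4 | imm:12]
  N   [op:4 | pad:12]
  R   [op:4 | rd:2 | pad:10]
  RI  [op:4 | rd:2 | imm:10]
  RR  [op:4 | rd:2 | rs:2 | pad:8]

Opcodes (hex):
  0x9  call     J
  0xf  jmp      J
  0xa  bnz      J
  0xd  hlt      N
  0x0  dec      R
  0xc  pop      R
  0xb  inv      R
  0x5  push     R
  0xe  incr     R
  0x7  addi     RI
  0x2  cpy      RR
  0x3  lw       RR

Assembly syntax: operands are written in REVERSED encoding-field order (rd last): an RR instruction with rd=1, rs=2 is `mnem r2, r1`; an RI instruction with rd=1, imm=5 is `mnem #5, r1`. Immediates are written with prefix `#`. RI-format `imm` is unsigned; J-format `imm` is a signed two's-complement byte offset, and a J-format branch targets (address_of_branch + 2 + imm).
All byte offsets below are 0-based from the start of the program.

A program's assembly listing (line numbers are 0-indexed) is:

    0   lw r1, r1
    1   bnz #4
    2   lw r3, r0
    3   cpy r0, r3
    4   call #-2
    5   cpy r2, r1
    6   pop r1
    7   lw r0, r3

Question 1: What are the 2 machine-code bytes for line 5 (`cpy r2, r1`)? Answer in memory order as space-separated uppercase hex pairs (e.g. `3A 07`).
00 26

L5: cpy op=0x2:4|rd=1:2|rs=2:2|pad=0:8 ⇒ 0x2600 ⇒ little 00 26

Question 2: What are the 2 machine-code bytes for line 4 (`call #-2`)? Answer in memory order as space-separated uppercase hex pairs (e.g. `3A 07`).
FE 9F

4. call fields op=0x9:4|imm=-2:12 → word 9ffeh → fe 9f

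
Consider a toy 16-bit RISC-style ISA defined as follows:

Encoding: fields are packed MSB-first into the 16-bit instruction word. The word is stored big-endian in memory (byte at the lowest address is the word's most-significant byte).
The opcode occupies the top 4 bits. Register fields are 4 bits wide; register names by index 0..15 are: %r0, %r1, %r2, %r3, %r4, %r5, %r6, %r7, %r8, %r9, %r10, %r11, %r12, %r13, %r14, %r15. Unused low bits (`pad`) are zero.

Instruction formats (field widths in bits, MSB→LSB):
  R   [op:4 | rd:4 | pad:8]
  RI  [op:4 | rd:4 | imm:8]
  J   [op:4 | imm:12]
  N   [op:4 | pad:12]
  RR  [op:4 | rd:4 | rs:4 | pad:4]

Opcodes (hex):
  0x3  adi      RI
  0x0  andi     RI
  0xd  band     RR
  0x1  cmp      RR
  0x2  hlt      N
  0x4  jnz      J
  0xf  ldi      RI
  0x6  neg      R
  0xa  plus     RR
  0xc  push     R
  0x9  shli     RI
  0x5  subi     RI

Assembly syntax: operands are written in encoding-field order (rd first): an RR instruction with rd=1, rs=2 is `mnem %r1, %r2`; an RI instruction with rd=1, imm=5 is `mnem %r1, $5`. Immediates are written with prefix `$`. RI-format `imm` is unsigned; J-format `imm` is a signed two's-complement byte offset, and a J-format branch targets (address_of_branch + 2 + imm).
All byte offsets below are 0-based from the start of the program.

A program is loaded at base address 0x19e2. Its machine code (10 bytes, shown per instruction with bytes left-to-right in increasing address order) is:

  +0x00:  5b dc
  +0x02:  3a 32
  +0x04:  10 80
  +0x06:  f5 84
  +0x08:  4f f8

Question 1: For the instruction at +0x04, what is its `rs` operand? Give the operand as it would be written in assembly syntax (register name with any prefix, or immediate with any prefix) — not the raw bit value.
@+04  big-endian(10 80) = 0x1080
  opcode bits[15:12]=0x1: cmp/RR
  rd: (w>>8)&0xf=0x0 → %r0
  rs: (w>>4)&0xf=0x8 → %r8

%r8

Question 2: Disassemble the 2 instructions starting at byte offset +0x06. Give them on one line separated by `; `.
ldi %r5, $132; jnz $-8

+0x06: f5 84 ⇒ word 0xf584 (big)
  op=0xf584>>12=0xf ⇒ ldi (RI)
  [11:8] rd=5 = %r5
  [7:0] imm=132 = $132
+0x08: 4f f8 ⇒ word 0x4ff8 (big)
  op=0x4ff8>>12=0x4 ⇒ jnz (J)
  [11:0] imm=4088 (s12→-8) = $-8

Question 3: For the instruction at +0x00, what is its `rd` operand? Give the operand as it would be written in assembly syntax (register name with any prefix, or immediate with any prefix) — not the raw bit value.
[00] 5b dc → 0x5bdc
  top 4b → 0x5 → subi [RI]
  rd: (w>>8)&0xf=0xb → %r11
  imm: (w>>0)&0xff=0xdc → $220

%r11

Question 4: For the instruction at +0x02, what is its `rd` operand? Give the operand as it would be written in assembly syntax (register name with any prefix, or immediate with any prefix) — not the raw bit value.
+0x02: 3a 32 ⇒ word 0x3a32 (big)
  top 4b → 0x3 → adi [RI]
  rd: (w>>8)&0xf=0xa → %r10
  imm: (w>>0)&0xff=0x32 → $50

%r10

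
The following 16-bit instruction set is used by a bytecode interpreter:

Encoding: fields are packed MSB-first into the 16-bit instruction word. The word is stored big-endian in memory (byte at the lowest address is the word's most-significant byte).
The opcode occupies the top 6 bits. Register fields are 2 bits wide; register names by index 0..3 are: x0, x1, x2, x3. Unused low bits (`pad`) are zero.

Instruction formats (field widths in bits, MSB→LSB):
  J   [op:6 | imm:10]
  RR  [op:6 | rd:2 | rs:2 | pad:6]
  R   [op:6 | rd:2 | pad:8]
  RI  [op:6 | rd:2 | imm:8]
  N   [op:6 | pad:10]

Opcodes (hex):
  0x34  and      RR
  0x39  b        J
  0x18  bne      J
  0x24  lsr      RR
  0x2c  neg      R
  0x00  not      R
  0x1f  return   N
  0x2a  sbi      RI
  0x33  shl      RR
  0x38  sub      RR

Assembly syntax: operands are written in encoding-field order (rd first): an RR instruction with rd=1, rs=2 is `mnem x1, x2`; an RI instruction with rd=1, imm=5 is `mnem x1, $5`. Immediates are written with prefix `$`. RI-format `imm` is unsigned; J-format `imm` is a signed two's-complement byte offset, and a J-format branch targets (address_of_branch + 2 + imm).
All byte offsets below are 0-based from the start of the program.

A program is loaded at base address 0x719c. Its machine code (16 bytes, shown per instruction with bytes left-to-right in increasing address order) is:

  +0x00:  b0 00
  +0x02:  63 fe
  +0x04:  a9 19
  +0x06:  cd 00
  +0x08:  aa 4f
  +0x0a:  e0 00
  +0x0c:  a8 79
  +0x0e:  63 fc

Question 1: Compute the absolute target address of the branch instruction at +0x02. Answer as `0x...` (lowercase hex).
0x719e

+0x02: 63 fe ⇒ word 0x63fe (big)
  opcode bits[15:10]=0x18: bne/J
  imm: (w>>0)&0x3ff=0x3fe (s10→-2) → $-2
  target = base 0x719c + off 0x02 + 2 + imm -2 = 0x719e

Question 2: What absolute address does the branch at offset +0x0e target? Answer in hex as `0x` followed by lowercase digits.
0x71a8

@+0e  big-endian(63 fc) = 0x63fc
  opcode bits[15:10]=0x18: bne/J
  [9:0] imm=1020 (s10→-4) = $-4
  target = base 0x719c + off 0x0e + 2 + imm -4 = 0x71a8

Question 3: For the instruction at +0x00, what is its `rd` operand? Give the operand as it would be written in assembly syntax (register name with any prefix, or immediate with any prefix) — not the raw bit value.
x0

@+00  big-endian(b0 00) = 0xb000
  op=0xb000>>10=0x2c ⇒ neg (R)
  rd: (w>>8)&0x3=0x0 → x0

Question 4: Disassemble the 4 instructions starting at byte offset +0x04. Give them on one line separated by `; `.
@+04  big-endian(a9 19) = 0xa919
  top 6b → 0x2a → sbi [RI]
  rd: (w>>8)&0x3=0x1 → x1
  imm: (w>>0)&0xff=0x19 → $25
@+06  big-endian(cd 00) = 0xcd00
  top 6b → 0x33 → shl [RR]
  rd: (w>>8)&0x3=0x1 → x1
  rs: (w>>6)&0x3=0x0 → x0
@+08  big-endian(aa 4f) = 0xaa4f
  top 6b → 0x2a → sbi [RI]
  rd: (w>>8)&0x3=0x2 → x2
  imm: (w>>0)&0xff=0x4f → $79
@+0a  big-endian(e0 00) = 0xe000
  top 6b → 0x38 → sub [RR]
  rd: (w>>8)&0x3=0x0 → x0
  rs: (w>>6)&0x3=0x0 → x0

sbi x1, $25; shl x1, x0; sbi x2, $79; sub x0, x0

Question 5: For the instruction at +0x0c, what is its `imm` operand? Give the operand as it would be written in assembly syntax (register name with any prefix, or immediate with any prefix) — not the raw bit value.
@+0c  big-endian(a8 79) = 0xa879
  top 6b → 0x2a → sbi [RI]
  rd@[9:8]=0x0 ⇒ x0
  imm@[7:0]=0x79 ⇒ $121

$121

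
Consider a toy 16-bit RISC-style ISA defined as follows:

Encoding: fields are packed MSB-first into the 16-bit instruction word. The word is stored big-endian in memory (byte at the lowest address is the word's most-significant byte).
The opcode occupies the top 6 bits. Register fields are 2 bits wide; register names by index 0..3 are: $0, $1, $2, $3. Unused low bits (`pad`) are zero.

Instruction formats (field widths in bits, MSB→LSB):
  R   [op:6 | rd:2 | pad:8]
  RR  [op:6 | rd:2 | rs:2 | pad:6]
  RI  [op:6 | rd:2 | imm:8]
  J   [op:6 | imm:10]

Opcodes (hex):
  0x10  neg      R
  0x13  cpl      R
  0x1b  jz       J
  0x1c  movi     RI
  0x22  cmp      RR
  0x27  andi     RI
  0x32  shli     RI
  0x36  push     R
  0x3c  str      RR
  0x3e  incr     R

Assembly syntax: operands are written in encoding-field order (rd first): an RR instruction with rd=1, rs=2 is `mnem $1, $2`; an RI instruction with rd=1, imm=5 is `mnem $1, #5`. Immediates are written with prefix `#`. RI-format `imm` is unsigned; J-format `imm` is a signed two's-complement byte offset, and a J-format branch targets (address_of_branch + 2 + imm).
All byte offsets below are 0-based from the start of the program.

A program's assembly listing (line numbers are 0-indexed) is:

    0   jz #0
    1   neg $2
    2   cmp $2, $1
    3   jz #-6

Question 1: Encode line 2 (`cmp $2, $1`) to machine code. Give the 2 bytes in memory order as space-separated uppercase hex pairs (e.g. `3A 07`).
L2: cmp op=0x22:6|rd=2:2|rs=1:2|pad=0:6 ⇒ 0x8a40 ⇒ big 8a 40

8A 40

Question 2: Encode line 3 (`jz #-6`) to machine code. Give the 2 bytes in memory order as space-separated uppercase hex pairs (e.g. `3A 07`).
6F FA

line 3 (jz): pack op=0x1b:6|imm=-6:10 = 0x6ffa; big→ 6f fa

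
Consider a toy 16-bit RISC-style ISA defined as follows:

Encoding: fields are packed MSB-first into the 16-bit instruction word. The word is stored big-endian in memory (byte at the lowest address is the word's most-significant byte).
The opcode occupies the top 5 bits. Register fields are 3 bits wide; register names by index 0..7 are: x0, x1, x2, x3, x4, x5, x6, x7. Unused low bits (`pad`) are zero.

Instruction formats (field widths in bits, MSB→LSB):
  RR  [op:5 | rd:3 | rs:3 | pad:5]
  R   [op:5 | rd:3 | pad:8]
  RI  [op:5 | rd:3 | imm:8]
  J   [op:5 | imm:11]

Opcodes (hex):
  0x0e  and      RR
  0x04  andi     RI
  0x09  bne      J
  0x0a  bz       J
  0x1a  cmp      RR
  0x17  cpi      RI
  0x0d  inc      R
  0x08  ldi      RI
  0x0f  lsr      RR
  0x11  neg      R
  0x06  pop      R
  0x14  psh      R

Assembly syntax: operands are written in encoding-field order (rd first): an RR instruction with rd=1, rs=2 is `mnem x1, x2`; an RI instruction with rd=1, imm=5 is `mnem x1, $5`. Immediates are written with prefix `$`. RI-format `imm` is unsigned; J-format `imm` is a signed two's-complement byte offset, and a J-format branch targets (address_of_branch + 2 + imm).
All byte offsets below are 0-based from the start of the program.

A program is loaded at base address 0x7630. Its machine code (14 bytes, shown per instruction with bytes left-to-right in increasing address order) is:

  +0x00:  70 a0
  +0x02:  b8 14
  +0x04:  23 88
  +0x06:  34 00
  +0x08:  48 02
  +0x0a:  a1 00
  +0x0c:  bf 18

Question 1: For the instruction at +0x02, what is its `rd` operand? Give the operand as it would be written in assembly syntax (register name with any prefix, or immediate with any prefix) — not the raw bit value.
x0

[02] b8 14 → 0xb814
  opcode bits[15:11]=0x17: cpi/RI
  rd: (w>>8)&0x7=0x0 → x0
  imm: (w>>0)&0xff=0x14 → $20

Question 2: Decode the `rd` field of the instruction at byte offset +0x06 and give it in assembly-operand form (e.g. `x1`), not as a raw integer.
x4

@+06  big-endian(34 00) = 0x3400
  top 5b → 0x6 → pop [R]
  rd: (w>>8)&0x7=0x4 → x4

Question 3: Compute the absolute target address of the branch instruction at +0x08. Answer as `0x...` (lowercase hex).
0x763c

[08] 48 02 → 0x4802
  top 5b → 0x9 → bne [J]
  imm: (w>>0)&0x7ff=0x2 → $2
  target = base 0x7630 + off 0x08 + 2 + imm 2 = 0x763c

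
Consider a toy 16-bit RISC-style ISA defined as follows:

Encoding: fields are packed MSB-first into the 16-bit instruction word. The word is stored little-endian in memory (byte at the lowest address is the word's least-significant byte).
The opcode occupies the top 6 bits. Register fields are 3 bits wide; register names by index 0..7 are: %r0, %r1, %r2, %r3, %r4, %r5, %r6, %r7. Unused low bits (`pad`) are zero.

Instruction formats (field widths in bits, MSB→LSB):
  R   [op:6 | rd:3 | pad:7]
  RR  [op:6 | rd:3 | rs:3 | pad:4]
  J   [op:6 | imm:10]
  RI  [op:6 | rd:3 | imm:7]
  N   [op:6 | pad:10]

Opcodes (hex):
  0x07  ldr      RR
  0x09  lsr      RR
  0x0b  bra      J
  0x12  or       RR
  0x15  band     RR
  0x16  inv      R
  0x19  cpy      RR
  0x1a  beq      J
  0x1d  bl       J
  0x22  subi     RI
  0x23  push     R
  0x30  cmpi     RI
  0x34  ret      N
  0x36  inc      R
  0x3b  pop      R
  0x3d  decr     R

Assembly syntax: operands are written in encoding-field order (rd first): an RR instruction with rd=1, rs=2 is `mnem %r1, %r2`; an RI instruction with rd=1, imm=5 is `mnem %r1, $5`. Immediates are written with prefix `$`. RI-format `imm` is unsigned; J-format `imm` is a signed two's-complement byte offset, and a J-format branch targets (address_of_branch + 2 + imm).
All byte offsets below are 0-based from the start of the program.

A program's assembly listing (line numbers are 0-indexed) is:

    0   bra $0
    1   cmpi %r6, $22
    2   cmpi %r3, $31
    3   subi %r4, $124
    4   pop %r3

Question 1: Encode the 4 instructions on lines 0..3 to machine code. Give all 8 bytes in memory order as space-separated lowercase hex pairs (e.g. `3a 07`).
L0: bra op=0xb:6|imm=0:10 ⇒ 0x2c00 ⇒ little 00 2c
L1: cmpi op=0x30:6|rd=6:3|imm=22:7 ⇒ 0xc316 ⇒ little 16 c3
L2: cmpi op=0x30:6|rd=3:3|imm=31:7 ⇒ 0xc19f ⇒ little 9f c1
L3: subi op=0x22:6|rd=4:3|imm=124:7 ⇒ 0x8a7c ⇒ little 7c 8a

00 2c 16 c3 9f c1 7c 8a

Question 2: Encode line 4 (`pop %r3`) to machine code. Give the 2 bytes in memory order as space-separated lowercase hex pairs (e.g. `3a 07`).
line 4 (pop): pack op=0x3b:6|rd=3:3|pad=0:7 = 0xed80; little→ 80 ed

80 ed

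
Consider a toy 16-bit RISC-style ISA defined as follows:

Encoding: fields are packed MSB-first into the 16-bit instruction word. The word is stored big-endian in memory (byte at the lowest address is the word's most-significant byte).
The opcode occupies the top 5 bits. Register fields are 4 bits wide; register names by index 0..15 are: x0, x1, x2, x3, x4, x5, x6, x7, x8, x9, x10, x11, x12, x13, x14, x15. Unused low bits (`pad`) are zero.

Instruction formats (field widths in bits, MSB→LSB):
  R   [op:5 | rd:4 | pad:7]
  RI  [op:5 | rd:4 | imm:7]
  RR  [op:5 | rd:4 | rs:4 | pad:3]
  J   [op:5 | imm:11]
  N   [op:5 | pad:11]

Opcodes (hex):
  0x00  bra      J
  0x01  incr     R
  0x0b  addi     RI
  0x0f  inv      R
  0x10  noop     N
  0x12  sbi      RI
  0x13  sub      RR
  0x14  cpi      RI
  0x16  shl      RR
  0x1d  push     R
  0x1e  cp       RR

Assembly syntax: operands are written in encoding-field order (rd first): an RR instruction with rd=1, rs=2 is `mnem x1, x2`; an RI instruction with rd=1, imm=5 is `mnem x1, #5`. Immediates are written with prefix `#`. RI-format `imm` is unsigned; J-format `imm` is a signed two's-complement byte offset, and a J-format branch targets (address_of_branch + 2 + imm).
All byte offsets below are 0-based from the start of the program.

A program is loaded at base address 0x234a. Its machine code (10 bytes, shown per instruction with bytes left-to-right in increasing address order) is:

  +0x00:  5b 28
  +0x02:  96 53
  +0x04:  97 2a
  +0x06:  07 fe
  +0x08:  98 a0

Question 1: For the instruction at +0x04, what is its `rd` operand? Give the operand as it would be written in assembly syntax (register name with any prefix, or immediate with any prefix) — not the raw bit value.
x14

[04] 97 2a → 0x972a
  top 5b → 0x12 → sbi [RI]
  rd@[10:7]=0xe ⇒ x14
  imm@[6:0]=0x2a ⇒ #42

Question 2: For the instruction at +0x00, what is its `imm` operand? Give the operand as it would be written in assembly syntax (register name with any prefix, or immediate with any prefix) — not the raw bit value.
off 0x00: read 5b 28 as big → 0x5b28
  top 5b → 0xb → addi [RI]
  [10:7] rd=6 = x6
  [6:0] imm=40 = #40

#40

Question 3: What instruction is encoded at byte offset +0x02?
sbi x12, #83

[02] 96 53 → 0x9653
  opcode bits[15:11]=0x12: sbi/RI
  rd@[10:7]=0xc ⇒ x12
  imm@[6:0]=0x53 ⇒ #83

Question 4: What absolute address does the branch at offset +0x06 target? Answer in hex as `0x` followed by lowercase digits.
@+06  big-endian(07 fe) = 0x07fe
  op=0x07fe>>11=0x0 ⇒ bra (J)
  imm@[10:0]=0x7fe (s11→-2) ⇒ #-2
  target = base 0x234a + off 0x06 + 2 + imm -2 = 0x2350

0x2350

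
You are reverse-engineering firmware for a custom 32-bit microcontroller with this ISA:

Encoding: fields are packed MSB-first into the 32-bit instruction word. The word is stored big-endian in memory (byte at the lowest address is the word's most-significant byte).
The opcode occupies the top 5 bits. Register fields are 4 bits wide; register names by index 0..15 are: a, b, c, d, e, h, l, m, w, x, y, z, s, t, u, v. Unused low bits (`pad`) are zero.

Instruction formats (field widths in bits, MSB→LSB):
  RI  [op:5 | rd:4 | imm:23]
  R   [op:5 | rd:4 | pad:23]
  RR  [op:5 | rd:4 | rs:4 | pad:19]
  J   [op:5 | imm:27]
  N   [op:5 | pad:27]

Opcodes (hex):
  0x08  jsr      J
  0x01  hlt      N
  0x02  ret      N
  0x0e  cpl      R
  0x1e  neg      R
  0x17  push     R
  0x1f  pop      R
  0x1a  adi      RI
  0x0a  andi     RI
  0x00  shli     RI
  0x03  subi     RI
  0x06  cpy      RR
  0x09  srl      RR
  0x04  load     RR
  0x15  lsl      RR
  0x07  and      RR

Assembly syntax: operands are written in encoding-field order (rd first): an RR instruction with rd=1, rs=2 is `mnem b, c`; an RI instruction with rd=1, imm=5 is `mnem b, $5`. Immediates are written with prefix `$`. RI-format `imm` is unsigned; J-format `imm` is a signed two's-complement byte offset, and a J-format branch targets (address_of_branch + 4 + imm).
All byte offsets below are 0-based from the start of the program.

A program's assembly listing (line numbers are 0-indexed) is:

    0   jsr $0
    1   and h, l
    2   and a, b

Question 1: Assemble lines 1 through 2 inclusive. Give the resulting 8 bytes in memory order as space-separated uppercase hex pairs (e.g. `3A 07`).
3A B0 00 00 38 08 00 00

1. and fields op=0x7:5|rd=5:4|rs=6:4|pad=0:19 → word 3ab00000h → 3a b0 00 00
2. and fields op=0x7:5|rd=0:4|rs=1:4|pad=0:19 → word 38080000h → 38 08 00 00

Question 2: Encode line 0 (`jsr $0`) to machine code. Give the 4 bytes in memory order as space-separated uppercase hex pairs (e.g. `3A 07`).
0. jsr fields op=0x8:5|imm=0:27 → word 40000000h → 40 00 00 00

40 00 00 00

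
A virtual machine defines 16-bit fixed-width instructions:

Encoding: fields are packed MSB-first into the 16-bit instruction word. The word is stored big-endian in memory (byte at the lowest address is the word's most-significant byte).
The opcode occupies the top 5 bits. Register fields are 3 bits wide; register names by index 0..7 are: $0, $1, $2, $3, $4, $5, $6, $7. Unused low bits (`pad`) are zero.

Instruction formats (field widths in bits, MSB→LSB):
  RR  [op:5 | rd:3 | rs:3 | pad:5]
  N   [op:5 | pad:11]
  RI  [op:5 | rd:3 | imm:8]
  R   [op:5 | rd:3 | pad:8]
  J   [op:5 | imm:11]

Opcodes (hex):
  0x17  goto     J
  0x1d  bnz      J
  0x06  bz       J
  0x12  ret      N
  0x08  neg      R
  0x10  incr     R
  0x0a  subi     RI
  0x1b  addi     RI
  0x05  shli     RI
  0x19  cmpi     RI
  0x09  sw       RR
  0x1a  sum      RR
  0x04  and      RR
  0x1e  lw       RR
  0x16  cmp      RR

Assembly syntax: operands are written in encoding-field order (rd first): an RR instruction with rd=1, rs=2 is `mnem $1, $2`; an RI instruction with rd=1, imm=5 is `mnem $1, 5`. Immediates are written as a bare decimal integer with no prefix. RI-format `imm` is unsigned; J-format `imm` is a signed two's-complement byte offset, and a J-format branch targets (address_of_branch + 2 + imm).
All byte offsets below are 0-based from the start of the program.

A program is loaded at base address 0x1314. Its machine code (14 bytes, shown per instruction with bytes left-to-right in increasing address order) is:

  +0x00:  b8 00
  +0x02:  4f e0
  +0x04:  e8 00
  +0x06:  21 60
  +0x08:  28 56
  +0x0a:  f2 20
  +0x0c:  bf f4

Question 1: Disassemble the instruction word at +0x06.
[06] 21 60 → 0x2160
  top 5b → 0x4 → and [RR]
  rd: (w>>8)&0x7=0x1 → $1
  rs: (w>>5)&0x7=0x3 → $3

and $1, $3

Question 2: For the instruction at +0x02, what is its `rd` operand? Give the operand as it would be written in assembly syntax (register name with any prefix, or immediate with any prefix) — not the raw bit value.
$7

off 0x02: read 4f e0 as big → 0x4fe0
  top 5b → 0x9 → sw [RR]
  rd: (w>>8)&0x7=0x7 → $7
  rs: (w>>5)&0x7=0x7 → $7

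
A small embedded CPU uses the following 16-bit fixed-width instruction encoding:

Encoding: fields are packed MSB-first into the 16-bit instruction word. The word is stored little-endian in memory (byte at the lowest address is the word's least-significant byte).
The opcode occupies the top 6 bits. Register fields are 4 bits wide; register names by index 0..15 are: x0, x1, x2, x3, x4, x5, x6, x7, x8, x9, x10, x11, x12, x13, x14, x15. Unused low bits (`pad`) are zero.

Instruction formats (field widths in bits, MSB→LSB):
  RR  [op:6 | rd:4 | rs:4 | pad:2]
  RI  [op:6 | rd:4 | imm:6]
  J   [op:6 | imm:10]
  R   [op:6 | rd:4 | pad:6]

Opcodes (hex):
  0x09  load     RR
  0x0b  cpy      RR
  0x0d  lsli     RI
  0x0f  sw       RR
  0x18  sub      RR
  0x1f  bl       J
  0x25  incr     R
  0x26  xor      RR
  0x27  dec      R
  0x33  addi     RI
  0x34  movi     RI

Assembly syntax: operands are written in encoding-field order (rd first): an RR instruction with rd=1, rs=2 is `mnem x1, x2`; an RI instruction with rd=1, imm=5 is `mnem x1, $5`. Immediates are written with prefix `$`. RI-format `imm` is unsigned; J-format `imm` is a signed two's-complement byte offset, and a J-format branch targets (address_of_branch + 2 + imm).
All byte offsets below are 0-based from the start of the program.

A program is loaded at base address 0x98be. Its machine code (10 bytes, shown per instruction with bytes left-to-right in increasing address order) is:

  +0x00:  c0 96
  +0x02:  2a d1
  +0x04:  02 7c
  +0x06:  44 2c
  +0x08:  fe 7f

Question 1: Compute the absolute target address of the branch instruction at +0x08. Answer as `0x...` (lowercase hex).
0x98c6

+0x08: fe 7f ⇒ word 0x7ffe (little)
  top 6b → 0x1f → bl [J]
  imm@[9:0]=0x3fe (s10→-2) ⇒ $-2
  target = base 0x98be + off 0x08 + 2 + imm -2 = 0x98c6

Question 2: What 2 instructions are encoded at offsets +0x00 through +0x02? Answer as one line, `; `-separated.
[00] c0 96 → 0x96c0
  top 6b → 0x25 → incr [R]
  [9:6] rd=11 = x11
[02] 2a d1 → 0xd12a
  top 6b → 0x34 → movi [RI]
  [9:6] rd=4 = x4
  [5:0] imm=42 = $42

incr x11; movi x4, $42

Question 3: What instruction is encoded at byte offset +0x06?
cpy x1, x1

@+06  little-endian(44 2c) = 0x2c44
  op=0x2c44>>10=0xb ⇒ cpy (RR)
  rd: (w>>6)&0xf=0x1 → x1
  rs: (w>>2)&0xf=0x1 → x1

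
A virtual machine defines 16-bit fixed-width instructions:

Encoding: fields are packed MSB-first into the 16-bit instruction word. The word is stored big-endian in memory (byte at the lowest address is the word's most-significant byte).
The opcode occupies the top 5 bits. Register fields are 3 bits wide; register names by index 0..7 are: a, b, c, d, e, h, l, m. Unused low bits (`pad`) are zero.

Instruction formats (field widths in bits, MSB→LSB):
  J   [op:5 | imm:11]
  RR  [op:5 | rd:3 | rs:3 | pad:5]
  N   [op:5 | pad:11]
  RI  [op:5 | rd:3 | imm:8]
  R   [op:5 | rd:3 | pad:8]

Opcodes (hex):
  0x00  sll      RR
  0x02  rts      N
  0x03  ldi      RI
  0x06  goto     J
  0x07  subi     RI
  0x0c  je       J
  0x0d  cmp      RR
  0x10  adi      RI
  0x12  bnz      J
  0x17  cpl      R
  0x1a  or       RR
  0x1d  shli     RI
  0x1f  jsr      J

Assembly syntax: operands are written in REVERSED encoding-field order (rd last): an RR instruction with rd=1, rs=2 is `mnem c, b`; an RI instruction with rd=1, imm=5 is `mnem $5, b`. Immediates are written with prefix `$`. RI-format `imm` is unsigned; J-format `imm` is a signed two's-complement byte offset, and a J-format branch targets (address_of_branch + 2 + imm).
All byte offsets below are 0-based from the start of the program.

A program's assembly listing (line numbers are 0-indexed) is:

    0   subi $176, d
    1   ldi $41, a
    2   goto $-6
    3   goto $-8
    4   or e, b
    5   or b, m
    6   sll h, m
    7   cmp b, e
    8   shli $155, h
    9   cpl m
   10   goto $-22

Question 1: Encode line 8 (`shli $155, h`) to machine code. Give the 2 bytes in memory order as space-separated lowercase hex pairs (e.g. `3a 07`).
ed 9b

8. shli fields op=0x1d:5|rd=5:3|imm=155:8 → word ed9bh → ed 9b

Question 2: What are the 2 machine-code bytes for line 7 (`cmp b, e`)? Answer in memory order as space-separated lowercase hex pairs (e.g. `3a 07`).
6c 20

L7: cmp op=0xd:5|rd=4:3|rs=1:3|pad=0:5 ⇒ 0x6c20 ⇒ big 6c 20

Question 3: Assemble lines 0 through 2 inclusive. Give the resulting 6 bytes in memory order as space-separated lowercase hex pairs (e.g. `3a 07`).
0. subi fields op=0x7:5|rd=3:3|imm=176:8 → word 3bb0h → 3b b0
1. ldi fields op=0x3:5|rd=0:3|imm=41:8 → word 1829h → 18 29
2. goto fields op=0x6:5|imm=-6:11 → word 37fah → 37 fa

3b b0 18 29 37 fa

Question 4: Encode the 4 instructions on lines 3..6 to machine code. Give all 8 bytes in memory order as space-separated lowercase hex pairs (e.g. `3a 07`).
37 f8 d1 80 d7 20 07 a0

line 3 (goto): pack op=0x6:5|imm=-8:11 = 0x37f8; big→ 37 f8
line 4 (or): pack op=0x1a:5|rd=1:3|rs=4:3|pad=0:5 = 0xd180; big→ d1 80
line 5 (or): pack op=0x1a:5|rd=7:3|rs=1:3|pad=0:5 = 0xd720; big→ d7 20
line 6 (sll): pack op=0x0:5|rd=7:3|rs=5:3|pad=0:5 = 0x07a0; big→ 07 a0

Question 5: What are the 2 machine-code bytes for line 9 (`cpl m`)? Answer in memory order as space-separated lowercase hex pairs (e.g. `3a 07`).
bf 00

L9: cpl op=0x17:5|rd=7:3|pad=0:8 ⇒ 0xbf00 ⇒ big bf 00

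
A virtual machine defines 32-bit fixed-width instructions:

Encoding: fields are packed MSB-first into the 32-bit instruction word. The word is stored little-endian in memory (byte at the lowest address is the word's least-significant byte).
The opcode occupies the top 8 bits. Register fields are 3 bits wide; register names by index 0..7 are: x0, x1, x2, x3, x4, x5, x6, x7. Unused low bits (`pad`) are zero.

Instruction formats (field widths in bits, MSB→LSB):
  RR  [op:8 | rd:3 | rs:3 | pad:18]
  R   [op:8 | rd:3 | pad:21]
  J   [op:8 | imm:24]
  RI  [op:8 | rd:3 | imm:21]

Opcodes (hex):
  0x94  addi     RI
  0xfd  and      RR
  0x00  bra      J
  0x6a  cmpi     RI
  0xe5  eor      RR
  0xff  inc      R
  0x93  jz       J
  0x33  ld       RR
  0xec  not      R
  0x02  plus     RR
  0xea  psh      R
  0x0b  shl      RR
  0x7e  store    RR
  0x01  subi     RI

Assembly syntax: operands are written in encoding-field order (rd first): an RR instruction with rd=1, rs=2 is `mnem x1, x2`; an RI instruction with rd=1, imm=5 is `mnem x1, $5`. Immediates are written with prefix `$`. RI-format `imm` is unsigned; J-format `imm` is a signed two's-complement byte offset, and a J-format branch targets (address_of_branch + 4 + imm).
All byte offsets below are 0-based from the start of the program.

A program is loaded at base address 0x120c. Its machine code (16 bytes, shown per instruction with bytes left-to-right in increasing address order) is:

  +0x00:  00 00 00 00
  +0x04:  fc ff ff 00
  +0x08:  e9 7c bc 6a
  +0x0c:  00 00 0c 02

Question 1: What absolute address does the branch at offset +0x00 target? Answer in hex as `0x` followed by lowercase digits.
+0x00: 00 00 00 00 ⇒ word 0x00000000 (little)
  top 8b → 0x0 → bra [J]
  imm@[23:0]=0x0 ⇒ $0
  target = base 0x120c + off 0x00 + 4 + imm 0 = 0x1210

0x1210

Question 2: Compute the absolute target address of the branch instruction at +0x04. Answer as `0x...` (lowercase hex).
0x1210

off 0x04: read fc ff ff 00 as little → 0x00fffffc
  opcode bits[31:24]=0x0: bra/J
  imm: (w>>0)&0xffffff=0xfffffc (s24→-4) → $-4
  target = base 0x120c + off 0x04 + 4 + imm -4 = 0x1210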